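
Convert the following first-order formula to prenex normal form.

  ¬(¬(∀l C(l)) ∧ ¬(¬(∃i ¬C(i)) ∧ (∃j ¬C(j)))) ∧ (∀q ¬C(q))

Push ¬ through the quantifiers and connectives to reach negation normal form:
  ((∀l C(l)) ∨ (∀i C(i)) ∧ (∃j ¬C(j))) ∧ (∀q ¬C(q))
Extract every quantifier outward, since the variables are now distinct and don't occur free across branches:
  ∀l ∀i ∃j ∀q ((C(l) ∨ C(i) ∧ ¬C(j)) ∧ ¬C(q))

∀l ∀i ∃j ∀q ((C(l) ∨ C(i) ∧ ¬C(j)) ∧ ¬C(q))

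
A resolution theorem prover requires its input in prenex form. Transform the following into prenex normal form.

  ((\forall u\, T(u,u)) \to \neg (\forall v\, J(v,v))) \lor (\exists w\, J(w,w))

\exists u\, \exists v\, \exists w\, (\neg T(u,u) \lor \neg J(v,v) \lor J(w,w))

Rewrite implications/biconditionals: A → B as ¬A ∨ B.
  \neg (\forall u\, T(u,u)) \lor \neg (\forall v\, J(v,v)) \lor (\exists w\, J(w,w))
Push ¬ through the quantifiers and connectives to reach negation normal form:
  (\exists u\, \neg T(u,u)) \lor (\exists v\, \neg J(v,v)) \lor (\exists w\, J(w,w))
Pull the quantifiers to the front (each side's bound variable is not free in the other side):
  \exists u\, \exists v\, \exists w\, (\neg T(u,u) \lor \neg J(v,v) \lor J(w,w))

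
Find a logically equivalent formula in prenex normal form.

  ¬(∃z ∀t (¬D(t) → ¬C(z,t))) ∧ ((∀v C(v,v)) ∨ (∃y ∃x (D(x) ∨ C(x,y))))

First replace A → B with ¬A ∨ B.
  ¬(∃z ∀t (¬¬D(t) ∨ ¬C(z,t))) ∧ ((∀v C(v,v)) ∨ (∃y ∃x (D(x) ∨ C(x,y))))
Move each ¬ inward, flipping quantifiers it crosses:
  (∀z ∃t (¬D(t) ∧ C(z,t))) ∧ ((∀v C(v,v)) ∨ (∃y ∃x (D(x) ∨ C(x,y))))
All bound variables are already distinct, so no renaming is needed.
Extract every quantifier outward, since the variables are now distinct and don't occur free across branches:
  ∀z ∃t ∀v ∃y ∃x (¬D(t) ∧ C(z,t) ∧ (C(v,v) ∨ D(x) ∨ C(x,y)))

∀z ∃t ∀v ∃y ∃x (¬D(t) ∧ C(z,t) ∧ (C(v,v) ∨ D(x) ∨ C(x,y)))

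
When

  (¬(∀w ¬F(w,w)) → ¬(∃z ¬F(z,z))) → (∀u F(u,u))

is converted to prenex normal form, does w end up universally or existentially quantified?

existential

First replace A → B with ¬A ∨ B.
  ¬(¬¬(∀w ¬F(w,w)) ∨ ¬(∃z ¬F(z,z))) ∨ (∀u F(u,u))
Push ¬ through the quantifiers and connectives to reach negation normal form:
  (∃w F(w,w)) ∧ (∃z ¬F(z,z)) ∨ (∀u F(u,u))
All bound variables are already distinct, so no renaming is needed.
Extract every quantifier outward, since the variables are now distinct and don't occur free across branches:
  ∃w ∃z ∀u (F(w,w) ∧ ¬F(z,z) ∨ F(u,u))
The quantifier ∀w sits under an odd number of negations (counting the antecedent side of each →), so it flips to ∃w.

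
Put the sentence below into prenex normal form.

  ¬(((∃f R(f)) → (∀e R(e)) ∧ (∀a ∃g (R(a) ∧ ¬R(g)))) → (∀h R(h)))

∀f ∀e ∀a ∃g ∃h ((¬R(f) ∨ R(e) ∧ R(a) ∧ ¬R(g)) ∧ ¬R(h))

First replace A → B with ¬A ∨ B.
  ¬(¬(¬(∃f R(f)) ∨ (∀e R(e)) ∧ (∀a ∃g (R(a) ∧ ¬R(g)))) ∨ (∀h R(h)))
Move each ¬ inward, flipping quantifiers it crosses:
  ((∀f ¬R(f)) ∨ (∀e R(e)) ∧ (∀a ∃g (R(a) ∧ ¬R(g)))) ∧ (∃h ¬R(h))
Extract every quantifier outward, since the variables are now distinct and don't occur free across branches:
  ∀f ∀e ∀a ∃g ∃h ((¬R(f) ∨ R(e) ∧ R(a) ∧ ¬R(g)) ∧ ¬R(h))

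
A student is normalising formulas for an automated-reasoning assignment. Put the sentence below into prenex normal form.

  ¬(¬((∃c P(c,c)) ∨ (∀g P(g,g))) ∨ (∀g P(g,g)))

Push ¬ through the quantifiers and connectives to reach negation normal form:
  ((∃c P(c,c)) ∨ (∀g P(g,g))) ∧ (∃g ¬P(g,g))
Give each quantifier a distinct variable: g↦v.
  ((∃c P(c,c)) ∨ (∀g P(g,g))) ∧ (∃v ¬P(v,v))
Finally move all quantifiers to the prefix:
  ∃c ∀g ∃v ((P(c,c) ∨ P(g,g)) ∧ ¬P(v,v))

∃c ∀g ∃v ((P(c,c) ∨ P(g,g)) ∧ ¬P(v,v))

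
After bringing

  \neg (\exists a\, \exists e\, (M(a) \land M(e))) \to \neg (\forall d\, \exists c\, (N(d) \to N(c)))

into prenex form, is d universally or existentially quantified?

Eliminate → and ↔ using ¬ and ∨.
  \neg \neg (\exists a\, \exists e\, (M(a) \land M(e))) \lor \neg (\forall d\, \exists c\, (\neg N(d) \lor N(c)))
Drive negations inward (¬∀x A ≡ ∃x ¬A, ¬∃x A ≡ ∀x ¬A, De Morgan for ∧/∨):
  (\exists a\, \exists e\, (M(a) \land M(e))) \lor (\exists d\, \forall c\, (N(d) \land \neg N(c)))
Finally move all quantifiers to the prefix:
  \exists a\, \exists e\, \exists d\, \forall c\, (M(a) \land M(e) \lor N(d) \land \neg N(c))
The quantifier \forall d sits under an odd number of negations (counting the antecedent side of each →), so it flips to \exists d.

existential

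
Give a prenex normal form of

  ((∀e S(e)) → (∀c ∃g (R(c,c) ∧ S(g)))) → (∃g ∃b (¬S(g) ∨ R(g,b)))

∀e ∃c ∀g ∃w1 ∃b (S(e) ∧ (¬R(c,c) ∨ ¬S(g)) ∨ ¬S(w1) ∨ R(w1,b))

Rewrite implications/biconditionals: A → B as ¬A ∨ B.
  ¬(¬(∀e S(e)) ∨ (∀c ∃g (R(c,c) ∧ S(g)))) ∨ (∃g ∃b (¬S(g) ∨ R(g,b)))
Move each ¬ inward, flipping quantifiers it crosses:
  (∀e S(e)) ∧ (∃c ∀g (¬R(c,c) ∨ ¬S(g))) ∨ (∃g ∃b (¬S(g) ∨ R(g,b)))
Rename bound variables to avoid capture: g↦w1.
  (∀e S(e)) ∧ (∃c ∀g (¬R(c,c) ∨ ¬S(g))) ∨ (∃w1 ∃b (¬S(w1) ∨ R(w1,b)))
Finally move all quantifiers to the prefix:
  ∀e ∃c ∀g ∃w1 ∃b (S(e) ∧ (¬R(c,c) ∨ ¬S(g)) ∨ ¬S(w1) ∨ R(w1,b))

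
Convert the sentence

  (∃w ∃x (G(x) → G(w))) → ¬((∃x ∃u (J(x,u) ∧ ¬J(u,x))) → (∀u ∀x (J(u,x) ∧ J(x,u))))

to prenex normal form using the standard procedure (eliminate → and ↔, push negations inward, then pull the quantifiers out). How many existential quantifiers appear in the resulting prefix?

First replace A → B with ¬A ∨ B.
  ¬(∃w ∃x (¬G(x) ∨ G(w))) ∨ ¬(¬(∃x ∃u (J(x,u) ∧ ¬J(u,x))) ∨ (∀u ∀x (J(u,x) ∧ J(x,u))))
Push ¬ through the quantifiers and connectives to reach negation normal form:
  (∀w ∀x (G(x) ∧ ¬G(w))) ∨ (∃x ∃u (J(x,u) ∧ ¬J(u,x))) ∧ (∃u ∃x (¬J(u,x) ∨ ¬J(x,u)))
Standardize variables apart so no two quantifiers bind the same name: x↦x1, u↦p, x↦r.
  (∀w ∀x (G(x) ∧ ¬G(w))) ∨ (∃x1 ∃u (J(x1,u) ∧ ¬J(u,x1))) ∧ (∃p ∃r (¬J(p,r) ∨ ¬J(r,p)))
Extract every quantifier outward, since the variables are now distinct and don't occur free across branches:
  ∀w ∀x ∃x1 ∃u ∃p ∃r (G(x) ∧ ¬G(w) ∨ J(x1,u) ∧ ¬J(u,x1) ∧ (¬J(p,r) ∨ ¬J(r,p)))
The prefix is ∀w ∀x ∃x1 ∃u ∃p ∃r: 2 universal, 4 existential.

4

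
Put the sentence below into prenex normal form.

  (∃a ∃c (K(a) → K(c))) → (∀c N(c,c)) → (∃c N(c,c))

First replace A → B with ¬A ∨ B.
  ¬(∃a ∃c (¬K(a) ∨ K(c))) ∨ ¬(∀c N(c,c)) ∨ (∃c N(c,c))
Drive negations inward (¬∀x A ≡ ∃x ¬A, ¬∃x A ≡ ∀x ¬A, De Morgan for ∧/∨):
  (∀a ∀c (K(a) ∧ ¬K(c))) ∨ (∃c ¬N(c,c)) ∨ (∃c N(c,c))
Rename bound variables to avoid capture: c↦x, c↦x1.
  (∀a ∀c (K(a) ∧ ¬K(c))) ∨ (∃x ¬N(x,x)) ∨ (∃x1 N(x1,x1))
Finally move all quantifiers to the prefix:
  ∀a ∀c ∃x ∃x1 (K(a) ∧ ¬K(c) ∨ ¬N(x,x) ∨ N(x1,x1))

∀a ∀c ∃x ∃x1 (K(a) ∧ ¬K(c) ∨ ¬N(x,x) ∨ N(x1,x1))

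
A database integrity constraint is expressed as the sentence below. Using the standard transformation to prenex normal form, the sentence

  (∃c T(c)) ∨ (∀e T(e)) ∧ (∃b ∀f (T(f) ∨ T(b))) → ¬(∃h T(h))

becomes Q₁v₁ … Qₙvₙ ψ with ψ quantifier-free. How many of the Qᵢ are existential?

2

First replace A → B with ¬A ∨ B.
  ¬((∃c T(c)) ∨ (∀e T(e)) ∧ (∃b ∀f (T(f) ∨ T(b)))) ∨ ¬(∃h T(h))
Move each ¬ inward, flipping quantifiers it crosses:
  (∀c ¬T(c)) ∧ ((∃e ¬T(e)) ∨ (∀b ∃f (¬T(f) ∧ ¬T(b)))) ∨ (∀h ¬T(h))
All bound variables are already distinct, so no renaming is needed.
Pull the quantifiers to the front (each side's bound variable is not free in the other side):
  ∀c ∃e ∀b ∃f ∀h (¬T(c) ∧ (¬T(e) ∨ ¬T(f) ∧ ¬T(b)) ∨ ¬T(h))
The prefix is ∀c ∃e ∀b ∃f ∀h: 3 universal, 2 existential.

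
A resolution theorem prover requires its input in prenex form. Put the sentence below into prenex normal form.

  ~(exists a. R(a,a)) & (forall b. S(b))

forall a. forall b. (~R(a,a) & S(b))

Push ¬ through the quantifiers and connectives to reach negation normal form:
  (forall a. ~R(a,a)) & (forall b. S(b))
Finally move all quantifiers to the prefix:
  forall a. forall b. (~R(a,a) & S(b))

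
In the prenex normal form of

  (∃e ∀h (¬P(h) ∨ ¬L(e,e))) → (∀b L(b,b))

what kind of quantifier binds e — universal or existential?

First replace A → B with ¬A ∨ B.
  ¬(∃e ∀h (¬P(h) ∨ ¬L(e,e))) ∨ (∀b L(b,b))
Move each ¬ inward, flipping quantifiers it crosses:
  (∀e ∃h (P(h) ∧ L(e,e))) ∨ (∀b L(b,b))
All bound variables are already distinct, so no renaming is needed.
Pull the quantifiers to the front (each side's bound variable is not free in the other side):
  ∀e ∃h ∀b (P(h) ∧ L(e,e) ∨ L(b,b))
The quantifier ∃e sits under an odd number of negations (counting the antecedent side of each →), so it flips to ∀e.

universal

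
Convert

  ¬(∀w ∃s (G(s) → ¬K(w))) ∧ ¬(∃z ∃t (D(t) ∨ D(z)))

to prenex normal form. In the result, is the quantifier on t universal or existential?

universal

First replace A → B with ¬A ∨ B.
  ¬(∀w ∃s (¬G(s) ∨ ¬K(w))) ∧ ¬(∃z ∃t (D(t) ∨ D(z)))
Drive negations inward (¬∀x A ≡ ∃x ¬A, ¬∃x A ≡ ∀x ¬A, De Morgan for ∧/∨):
  (∃w ∀s (G(s) ∧ K(w))) ∧ (∀z ∀t (¬D(t) ∧ ¬D(z)))
All bound variables are already distinct, so no renaming is needed.
Pull the quantifiers to the front (each side's bound variable is not free in the other side):
  ∃w ∀s ∀z ∀t (G(s) ∧ K(w) ∧ ¬D(t) ∧ ¬D(z))
The quantifier ∃t sits under an odd number of negations (counting the antecedent side of each →), so it flips to ∀t.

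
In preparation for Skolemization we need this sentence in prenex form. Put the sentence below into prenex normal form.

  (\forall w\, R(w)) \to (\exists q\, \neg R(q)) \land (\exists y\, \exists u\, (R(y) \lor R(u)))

\exists w\, \exists q\, \exists y\, \exists u\, (\neg R(w) \lor \neg R(q) \land (R(y) \lor R(u)))

First replace A → B with ¬A ∨ B.
  \neg (\forall w\, R(w)) \lor (\exists q\, \neg R(q)) \land (\exists y\, \exists u\, (R(y) \lor R(u)))
Push ¬ through the quantifiers and connectives to reach negation normal form:
  (\exists w\, \neg R(w)) \lor (\exists q\, \neg R(q)) \land (\exists y\, \exists u\, (R(y) \lor R(u)))
Extract every quantifier outward, since the variables are now distinct and don't occur free across branches:
  \exists w\, \exists q\, \exists y\, \exists u\, (\neg R(w) \lor \neg R(q) \land (R(y) \lor R(u)))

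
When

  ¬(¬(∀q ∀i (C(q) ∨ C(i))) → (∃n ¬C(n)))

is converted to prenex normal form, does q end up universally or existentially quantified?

existential

Rewrite implications/biconditionals: A → B as ¬A ∨ B.
  ¬(¬¬(∀q ∀i (C(q) ∨ C(i))) ∨ (∃n ¬C(n)))
Move each ¬ inward, flipping quantifiers it crosses:
  (∃q ∃i (¬C(q) ∧ ¬C(i))) ∧ (∀n C(n))
All bound variables are already distinct, so no renaming is needed.
Extract every quantifier outward, since the variables are now distinct and don't occur free across branches:
  ∃q ∃i ∀n (¬C(q) ∧ ¬C(i) ∧ C(n))
The quantifier ∀q sits under an odd number of negations (counting the antecedent side of each →), so it flips to ∃q.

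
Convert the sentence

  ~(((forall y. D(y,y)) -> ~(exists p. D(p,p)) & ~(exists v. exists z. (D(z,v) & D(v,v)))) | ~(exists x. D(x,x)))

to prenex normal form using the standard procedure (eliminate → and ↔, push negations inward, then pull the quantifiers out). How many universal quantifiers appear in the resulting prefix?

First replace A → B with ¬A ∨ B.
  ~(~(forall y. D(y,y)) | ~(exists p. D(p,p)) & ~(exists v. exists z. (D(z,v) & D(v,v))) | ~(exists x. D(x,x)))
Drive negations inward (¬∀x A ≡ ∃x ¬A, ¬∃x A ≡ ∀x ¬A, De Morgan for ∧/∨):
  (forall y. D(y,y)) & ((exists p. D(p,p)) | (exists v. exists z. (D(z,v) & D(v,v)))) & (exists x. D(x,x))
All bound variables are already distinct, so no renaming is needed.
Pull the quantifiers to the front (each side's bound variable is not free in the other side):
  forall y. exists p. exists v. exists z. exists x. (D(y,y) & (D(p,p) | D(z,v) & D(v,v)) & D(x,x))
The prefix is forall y exists p exists v exists z exists x: 1 universal, 4 existential.

1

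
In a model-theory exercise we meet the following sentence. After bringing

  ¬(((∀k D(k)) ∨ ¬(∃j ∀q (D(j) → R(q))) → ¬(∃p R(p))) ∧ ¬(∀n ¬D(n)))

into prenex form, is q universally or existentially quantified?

Rewrite implications/biconditionals: A → B as ¬A ∨ B.
  ¬((¬((∀k D(k)) ∨ ¬(∃j ∀q (¬D(j) ∨ R(q)))) ∨ ¬(∃p R(p))) ∧ ¬(∀n ¬D(n)))
Push ¬ through the quantifiers and connectives to reach negation normal form:
  ((∀k D(k)) ∨ (∀j ∃q (D(j) ∧ ¬R(q)))) ∧ (∃p R(p)) ∨ (∀n ¬D(n))
All bound variables are already distinct, so no renaming is needed.
Extract every quantifier outward, since the variables are now distinct and don't occur free across branches:
  ∀k ∀j ∃q ∃p ∀n ((D(k) ∨ D(j) ∧ ¬R(q)) ∧ R(p) ∨ ¬D(n))
The quantifier ∀q sits under an odd number of negations (counting the antecedent side of each →), so it flips to ∃q.

existential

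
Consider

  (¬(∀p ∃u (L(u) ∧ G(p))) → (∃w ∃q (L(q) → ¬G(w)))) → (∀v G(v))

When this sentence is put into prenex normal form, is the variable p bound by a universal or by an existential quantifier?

Eliminate → and ↔ using ¬ and ∨.
  ¬(¬¬(∀p ∃u (L(u) ∧ G(p))) ∨ (∃w ∃q (¬L(q) ∨ ¬G(w)))) ∨ (∀v G(v))
Move each ¬ inward, flipping quantifiers it crosses:
  (∃p ∀u (¬L(u) ∨ ¬G(p))) ∧ (∀w ∀q (L(q) ∧ G(w))) ∨ (∀v G(v))
All bound variables are already distinct, so no renaming is needed.
Extract every quantifier outward, since the variables are now distinct and don't occur free across branches:
  ∃p ∀u ∀w ∀q ∀v ((¬L(u) ∨ ¬G(p)) ∧ L(q) ∧ G(w) ∨ G(v))
The quantifier ∀p sits under an odd number of negations (counting the antecedent side of each →), so it flips to ∃p.

existential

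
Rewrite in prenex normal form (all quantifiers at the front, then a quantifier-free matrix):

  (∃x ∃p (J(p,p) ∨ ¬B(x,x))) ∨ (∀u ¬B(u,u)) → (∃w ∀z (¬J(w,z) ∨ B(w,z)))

∀x ∀p ∃u ∃w ∀z (¬J(p,p) ∧ B(x,x) ∧ B(u,u) ∨ ¬J(w,z) ∨ B(w,z))

Eliminate → and ↔ using ¬ and ∨.
  ¬((∃x ∃p (J(p,p) ∨ ¬B(x,x))) ∨ (∀u ¬B(u,u))) ∨ (∃w ∀z (¬J(w,z) ∨ B(w,z)))
Move each ¬ inward, flipping quantifiers it crosses:
  (∀x ∀p (¬J(p,p) ∧ B(x,x))) ∧ (∃u B(u,u)) ∨ (∃w ∀z (¬J(w,z) ∨ B(w,z)))
Finally move all quantifiers to the prefix:
  ∀x ∀p ∃u ∃w ∀z (¬J(p,p) ∧ B(x,x) ∧ B(u,u) ∨ ¬J(w,z) ∨ B(w,z))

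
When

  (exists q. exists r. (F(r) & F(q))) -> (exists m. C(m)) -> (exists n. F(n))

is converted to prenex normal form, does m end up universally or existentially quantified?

Eliminate → and ↔ using ¬ and ∨.
  ~(exists q. exists r. (F(r) & F(q))) | ~(exists m. C(m)) | (exists n. F(n))
Move each ¬ inward, flipping quantifiers it crosses:
  (forall q. forall r. (~F(r) | ~F(q))) | (forall m. ~C(m)) | (exists n. F(n))
All bound variables are already distinct, so no renaming is needed.
Finally move all quantifiers to the prefix:
  forall q. forall r. forall m. exists n. (~F(r) | ~F(q) | ~C(m) | F(n))
The quantifier exists m sits under an odd number of negations (counting the antecedent side of each →), so it flips to forall m.

universal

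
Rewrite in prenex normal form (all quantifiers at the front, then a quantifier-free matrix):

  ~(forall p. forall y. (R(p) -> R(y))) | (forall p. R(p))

exists p. exists y. forall z1. (R(p) & ~R(y) | R(z1))

First replace A → B with ¬A ∨ B.
  ~(forall p. forall y. (~R(p) | R(y))) | (forall p. R(p))
Drive negations inward (¬∀x A ≡ ∃x ¬A, ¬∃x A ≡ ∀x ¬A, De Morgan for ∧/∨):
  (exists p. exists y. (R(p) & ~R(y))) | (forall p. R(p))
Rename bound variables to avoid capture: p↦z1.
  (exists p. exists y. (R(p) & ~R(y))) | (forall z1. R(z1))
Finally move all quantifiers to the prefix:
  exists p. exists y. forall z1. (R(p) & ~R(y) | R(z1))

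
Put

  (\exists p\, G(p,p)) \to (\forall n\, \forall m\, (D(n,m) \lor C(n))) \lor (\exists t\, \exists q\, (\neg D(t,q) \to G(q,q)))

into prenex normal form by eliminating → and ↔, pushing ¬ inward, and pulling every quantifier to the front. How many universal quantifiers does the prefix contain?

3

Rewrite implications/biconditionals: A → B as ¬A ∨ B.
  \neg (\exists p\, G(p,p)) \lor (\forall n\, \forall m\, (D(n,m) \lor C(n))) \lor (\exists t\, \exists q\, (\neg \neg D(t,q) \lor G(q,q)))
Drive negations inward (¬∀x A ≡ ∃x ¬A, ¬∃x A ≡ ∀x ¬A, De Morgan for ∧/∨):
  (\forall p\, \neg G(p,p)) \lor (\forall n\, \forall m\, (D(n,m) \lor C(n))) \lor (\exists t\, \exists q\, (D(t,q) \lor G(q,q)))
All bound variables are already distinct, so no renaming is needed.
Extract every quantifier outward, since the variables are now distinct and don't occur free across branches:
  \forall p\, \forall n\, \forall m\, \exists t\, \exists q\, (\neg G(p,p) \lor D(n,m) \lor C(n) \lor D(t,q) \lor G(q,q))
The prefix is \forall p \forall n \forall m \exists t \exists q: 3 universal, 2 existential.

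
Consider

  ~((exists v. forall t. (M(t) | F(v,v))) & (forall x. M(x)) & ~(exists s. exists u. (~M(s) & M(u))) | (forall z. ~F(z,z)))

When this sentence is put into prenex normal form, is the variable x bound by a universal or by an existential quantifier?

Drive negations inward (¬∀x A ≡ ∃x ¬A, ¬∃x A ≡ ∀x ¬A, De Morgan for ∧/∨):
  ((forall v. exists t. (~M(t) & ~F(v,v))) | (exists x. ~M(x)) | (exists s. exists u. (~M(s) & M(u)))) & (exists z. F(z,z))
All bound variables are already distinct, so no renaming is needed.
Pull the quantifiers to the front (each side's bound variable is not free in the other side):
  forall v. exists t. exists x. exists s. exists u. exists z. ((~M(t) & ~F(v,v) | ~M(x) | ~M(s) & M(u)) & F(z,z))
The quantifier forall x sits under an odd number of negations, so it flips to exists x.

existential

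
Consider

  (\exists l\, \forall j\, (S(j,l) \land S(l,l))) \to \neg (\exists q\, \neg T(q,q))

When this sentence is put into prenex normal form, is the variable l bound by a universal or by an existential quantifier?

Rewrite implications/biconditionals: A → B as ¬A ∨ B.
  \neg (\exists l\, \forall j\, (S(j,l) \land S(l,l))) \lor \neg (\exists q\, \neg T(q,q))
Move each ¬ inward, flipping quantifiers it crosses:
  (\forall l\, \exists j\, (\neg S(j,l) \lor \neg S(l,l))) \lor (\forall q\, T(q,q))
All bound variables are already distinct, so no renaming is needed.
Finally move all quantifiers to the prefix:
  \forall l\, \exists j\, \forall q\, (\neg S(j,l) \lor \neg S(l,l) \lor T(q,q))
The quantifier \exists l sits under an odd number of negations (counting the antecedent side of each →), so it flips to \forall l.

universal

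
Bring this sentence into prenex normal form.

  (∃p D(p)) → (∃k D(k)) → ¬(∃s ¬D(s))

Rewrite implications/biconditionals: A → B as ¬A ∨ B.
  ¬(∃p D(p)) ∨ ¬(∃k D(k)) ∨ ¬(∃s ¬D(s))
Drive negations inward (¬∀x A ≡ ∃x ¬A, ¬∃x A ≡ ∀x ¬A, De Morgan for ∧/∨):
  (∀p ¬D(p)) ∨ (∀k ¬D(k)) ∨ (∀s D(s))
All bound variables are already distinct, so no renaming is needed.
Pull the quantifiers to the front (each side's bound variable is not free in the other side):
  ∀p ∀k ∀s (¬D(p) ∨ ¬D(k) ∨ D(s))

∀p ∀k ∀s (¬D(p) ∨ ¬D(k) ∨ D(s))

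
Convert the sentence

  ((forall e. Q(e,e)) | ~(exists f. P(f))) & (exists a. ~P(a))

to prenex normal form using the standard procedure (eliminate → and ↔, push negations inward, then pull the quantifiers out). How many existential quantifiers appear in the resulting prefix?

Move each ¬ inward, flipping quantifiers it crosses:
  ((forall e. Q(e,e)) | (forall f. ~P(f))) & (exists a. ~P(a))
All bound variables are already distinct, so no renaming is needed.
Extract every quantifier outward, since the variables are now distinct and don't occur free across branches:
  forall e. forall f. exists a. ((Q(e,e) | ~P(f)) & ~P(a))
The prefix is forall e forall f exists a: 2 universal, 1 existential.

1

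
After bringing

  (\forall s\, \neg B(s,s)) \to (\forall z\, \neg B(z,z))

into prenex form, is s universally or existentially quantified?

existential

Rewrite implications/biconditionals: A → B as ¬A ∨ B.
  \neg (\forall s\, \neg B(s,s)) \lor (\forall z\, \neg B(z,z))
Drive negations inward (¬∀x A ≡ ∃x ¬A, ¬∃x A ≡ ∀x ¬A, De Morgan for ∧/∨):
  (\exists s\, B(s,s)) \lor (\forall z\, \neg B(z,z))
Pull the quantifiers to the front (each side's bound variable is not free in the other side):
  \exists s\, \forall z\, (B(s,s) \lor \neg B(z,z))
The quantifier \forall s sits under an odd number of negations (counting the antecedent side of each →), so it flips to \exists s.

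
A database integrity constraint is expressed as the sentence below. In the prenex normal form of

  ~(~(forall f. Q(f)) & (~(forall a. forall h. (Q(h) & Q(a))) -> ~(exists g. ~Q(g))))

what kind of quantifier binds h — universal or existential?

existential

Eliminate → and ↔ using ¬ and ∨.
  ~(~(forall f. Q(f)) & (~~(forall a. forall h. (Q(h) & Q(a))) | ~(exists g. ~Q(g))))
Drive negations inward (¬∀x A ≡ ∃x ¬A, ¬∃x A ≡ ∀x ¬A, De Morgan for ∧/∨):
  (forall f. Q(f)) | (exists a. exists h. (~Q(h) | ~Q(a))) & (exists g. ~Q(g))
All bound variables are already distinct, so no renaming is needed.
Pull the quantifiers to the front (each side's bound variable is not free in the other side):
  forall f. exists a. exists h. exists g. (Q(f) | (~Q(h) | ~Q(a)) & ~Q(g))
The quantifier forall h sits under an odd number of negations (counting the antecedent side of each →), so it flips to exists h.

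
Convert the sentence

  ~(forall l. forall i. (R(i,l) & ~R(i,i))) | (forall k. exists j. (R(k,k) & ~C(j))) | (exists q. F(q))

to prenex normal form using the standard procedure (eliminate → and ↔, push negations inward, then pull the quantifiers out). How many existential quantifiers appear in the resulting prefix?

4

Drive negations inward (¬∀x A ≡ ∃x ¬A, ¬∃x A ≡ ∀x ¬A, De Morgan for ∧/∨):
  (exists l. exists i. (~R(i,l) | R(i,i))) | (forall k. exists j. (R(k,k) & ~C(j))) | (exists q. F(q))
All bound variables are already distinct, so no renaming is needed.
Extract every quantifier outward, since the variables are now distinct and don't occur free across branches:
  exists l. exists i. forall k. exists j. exists q. (~R(i,l) | R(i,i) | R(k,k) & ~C(j) | F(q))
The prefix is exists l exists i forall k exists j exists q: 1 universal, 4 existential.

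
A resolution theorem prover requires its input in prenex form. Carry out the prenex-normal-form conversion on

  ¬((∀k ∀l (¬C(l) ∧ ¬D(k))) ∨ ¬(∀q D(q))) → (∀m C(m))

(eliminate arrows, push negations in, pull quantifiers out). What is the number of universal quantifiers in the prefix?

Eliminate → and ↔ using ¬ and ∨.
  ¬¬((∀k ∀l (¬C(l) ∧ ¬D(k))) ∨ ¬(∀q D(q))) ∨ (∀m C(m))
Drive negations inward (¬∀x A ≡ ∃x ¬A, ¬∃x A ≡ ∀x ¬A, De Morgan for ∧/∨):
  (∀k ∀l (¬C(l) ∧ ¬D(k))) ∨ (∃q ¬D(q)) ∨ (∀m C(m))
All bound variables are already distinct, so no renaming is needed.
Finally move all quantifiers to the prefix:
  ∀k ∀l ∃q ∀m (¬C(l) ∧ ¬D(k) ∨ ¬D(q) ∨ C(m))
The prefix is ∀k ∀l ∃q ∀m: 3 universal, 1 existential.

3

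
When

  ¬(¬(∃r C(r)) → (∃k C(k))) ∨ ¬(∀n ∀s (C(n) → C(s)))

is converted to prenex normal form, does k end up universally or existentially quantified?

universal

First replace A → B with ¬A ∨ B.
  ¬(¬¬(∃r C(r)) ∨ (∃k C(k))) ∨ ¬(∀n ∀s (¬C(n) ∨ C(s)))
Drive negations inward (¬∀x A ≡ ∃x ¬A, ¬∃x A ≡ ∀x ¬A, De Morgan for ∧/∨):
  (∀r ¬C(r)) ∧ (∀k ¬C(k)) ∨ (∃n ∃s (C(n) ∧ ¬C(s)))
All bound variables are already distinct, so no renaming is needed.
Finally move all quantifiers to the prefix:
  ∀r ∀k ∃n ∃s (¬C(r) ∧ ¬C(k) ∨ C(n) ∧ ¬C(s))
The quantifier ∃k sits under an odd number of negations (counting the antecedent side of each →), so it flips to ∀k.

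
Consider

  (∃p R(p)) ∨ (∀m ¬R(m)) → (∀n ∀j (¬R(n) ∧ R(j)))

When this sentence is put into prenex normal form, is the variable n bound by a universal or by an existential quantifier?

Eliminate → and ↔ using ¬ and ∨.
  ¬((∃p R(p)) ∨ (∀m ¬R(m))) ∨ (∀n ∀j (¬R(n) ∧ R(j)))
Move each ¬ inward, flipping quantifiers it crosses:
  (∀p ¬R(p)) ∧ (∃m R(m)) ∨ (∀n ∀j (¬R(n) ∧ R(j)))
Extract every quantifier outward, since the variables are now distinct and don't occur free across branches:
  ∀p ∃m ∀n ∀j (¬R(p) ∧ R(m) ∨ ¬R(n) ∧ R(j))
The quantifier ∀n sits under an even number of negations (counting the antecedent side of each →), so it remains universal.

universal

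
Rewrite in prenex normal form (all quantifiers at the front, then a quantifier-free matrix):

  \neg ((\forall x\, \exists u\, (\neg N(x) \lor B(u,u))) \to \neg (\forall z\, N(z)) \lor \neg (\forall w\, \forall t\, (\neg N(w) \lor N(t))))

\forall x\, \exists u\, \forall z\, \forall w\, \forall t\, ((\neg N(x) \lor B(u,u)) \land N(z) \land (\neg N(w) \lor N(t)))

First replace A → B with ¬A ∨ B.
  \neg (\neg (\forall x\, \exists u\, (\neg N(x) \lor B(u,u))) \lor \neg (\forall z\, N(z)) \lor \neg (\forall w\, \forall t\, (\neg N(w) \lor N(t))))
Drive negations inward (¬∀x A ≡ ∃x ¬A, ¬∃x A ≡ ∀x ¬A, De Morgan for ∧/∨):
  (\forall x\, \exists u\, (\neg N(x) \lor B(u,u))) \land (\forall z\, N(z)) \land (\forall w\, \forall t\, (\neg N(w) \lor N(t)))
All bound variables are already distinct, so no renaming is needed.
Finally move all quantifiers to the prefix:
  \forall x\, \exists u\, \forall z\, \forall w\, \forall t\, ((\neg N(x) \lor B(u,u)) \land N(z) \land (\neg N(w) \lor N(t)))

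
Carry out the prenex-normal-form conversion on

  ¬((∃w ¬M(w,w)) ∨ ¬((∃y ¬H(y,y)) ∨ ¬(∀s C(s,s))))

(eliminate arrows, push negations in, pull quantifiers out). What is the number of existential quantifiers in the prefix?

Push ¬ through the quantifiers and connectives to reach negation normal form:
  (∀w M(w,w)) ∧ ((∃y ¬H(y,y)) ∨ (∃s ¬C(s,s)))
All bound variables are already distinct, so no renaming is needed.
Extract every quantifier outward, since the variables are now distinct and don't occur free across branches:
  ∀w ∃y ∃s (M(w,w) ∧ (¬H(y,y) ∨ ¬C(s,s)))
The prefix is ∀w ∃y ∃s: 1 universal, 2 existential.

2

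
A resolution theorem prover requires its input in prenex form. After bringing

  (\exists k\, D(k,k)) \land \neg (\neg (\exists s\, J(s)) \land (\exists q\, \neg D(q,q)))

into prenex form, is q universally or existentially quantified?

Move each ¬ inward, flipping quantifiers it crosses:
  (\exists k\, D(k,k)) \land ((\exists s\, J(s)) \lor (\forall q\, D(q,q)))
All bound variables are already distinct, so no renaming is needed.
Pull the quantifiers to the front (each side's bound variable is not free in the other side):
  \exists k\, \exists s\, \forall q\, (D(k,k) \land (J(s) \lor D(q,q)))
The quantifier \exists q sits under an odd number of negations, so it flips to \forall q.

universal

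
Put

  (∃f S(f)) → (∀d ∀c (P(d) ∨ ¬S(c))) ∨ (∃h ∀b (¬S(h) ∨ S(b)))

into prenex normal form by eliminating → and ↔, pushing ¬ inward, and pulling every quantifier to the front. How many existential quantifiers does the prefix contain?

1

Rewrite implications/biconditionals: A → B as ¬A ∨ B.
  ¬(∃f S(f)) ∨ (∀d ∀c (P(d) ∨ ¬S(c))) ∨ (∃h ∀b (¬S(h) ∨ S(b)))
Drive negations inward (¬∀x A ≡ ∃x ¬A, ¬∃x A ≡ ∀x ¬A, De Morgan for ∧/∨):
  (∀f ¬S(f)) ∨ (∀d ∀c (P(d) ∨ ¬S(c))) ∨ (∃h ∀b (¬S(h) ∨ S(b)))
Extract every quantifier outward, since the variables are now distinct and don't occur free across branches:
  ∀f ∀d ∀c ∃h ∀b (¬S(f) ∨ P(d) ∨ ¬S(c) ∨ ¬S(h) ∨ S(b))
The prefix is ∀f ∀d ∀c ∃h ∀b: 4 universal, 1 existential.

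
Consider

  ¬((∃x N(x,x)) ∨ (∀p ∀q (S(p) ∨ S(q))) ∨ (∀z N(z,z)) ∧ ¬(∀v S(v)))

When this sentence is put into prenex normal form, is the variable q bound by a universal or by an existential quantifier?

Drive negations inward (¬∀x A ≡ ∃x ¬A, ¬∃x A ≡ ∀x ¬A, De Morgan for ∧/∨):
  (∀x ¬N(x,x)) ∧ (∃p ∃q (¬S(p) ∧ ¬S(q))) ∧ ((∃z ¬N(z,z)) ∨ (∀v S(v)))
Finally move all quantifiers to the prefix:
  ∀x ∃p ∃q ∃z ∀v (¬N(x,x) ∧ ¬S(p) ∧ ¬S(q) ∧ (¬N(z,z) ∨ S(v)))
The quantifier ∀q sits under an odd number of negations, so it flips to ∃q.

existential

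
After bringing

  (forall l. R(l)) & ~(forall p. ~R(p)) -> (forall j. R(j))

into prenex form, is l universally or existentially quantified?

Eliminate → and ↔ using ¬ and ∨.
  ~((forall l. R(l)) & ~(forall p. ~R(p))) | (forall j. R(j))
Push ¬ through the quantifiers and connectives to reach negation normal form:
  (exists l. ~R(l)) | (forall p. ~R(p)) | (forall j. R(j))
All bound variables are already distinct, so no renaming is needed.
Pull the quantifiers to the front (each side's bound variable is not free in the other side):
  exists l. forall p. forall j. (~R(l) | ~R(p) | R(j))
The quantifier forall l sits under an odd number of negations (counting the antecedent side of each →), so it flips to exists l.

existential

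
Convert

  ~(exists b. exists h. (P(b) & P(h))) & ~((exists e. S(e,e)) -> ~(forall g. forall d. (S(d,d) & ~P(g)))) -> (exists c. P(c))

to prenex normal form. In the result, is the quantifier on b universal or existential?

existential

Rewrite implications/biconditionals: A → B as ¬A ∨ B.
  ~(~(exists b. exists h. (P(b) & P(h))) & ~(~(exists e. S(e,e)) | ~(forall g. forall d. (S(d,d) & ~P(g))))) | (exists c. P(c))
Push ¬ through the quantifiers and connectives to reach negation normal form:
  (exists b. exists h. (P(b) & P(h))) | (forall e. ~S(e,e)) | (exists g. exists d. (~S(d,d) | P(g))) | (exists c. P(c))
All bound variables are already distinct, so no renaming is needed.
Pull the quantifiers to the front (each side's bound variable is not free in the other side):
  exists b. exists h. forall e. exists g. exists d. exists c. (P(b) & P(h) | ~S(e,e) | ~S(d,d) | P(g) | P(c))
The quantifier exists b sits under an even number of negations (counting the antecedent side of each →), so it remains existential.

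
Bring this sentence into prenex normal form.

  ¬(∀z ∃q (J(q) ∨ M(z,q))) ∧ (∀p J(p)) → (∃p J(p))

First replace A → B with ¬A ∨ B.
  ¬(¬(∀z ∃q (J(q) ∨ M(z,q))) ∧ (∀p J(p))) ∨ (∃p J(p))
Drive negations inward (¬∀x A ≡ ∃x ¬A, ¬∃x A ≡ ∀x ¬A, De Morgan for ∧/∨):
  (∀z ∃q (J(q) ∨ M(z,q))) ∨ (∃p ¬J(p)) ∨ (∃p J(p))
Give each quantifier a distinct variable: p↦v.
  (∀z ∃q (J(q) ∨ M(z,q))) ∨ (∃p ¬J(p)) ∨ (∃v J(v))
Finally move all quantifiers to the prefix:
  ∀z ∃q ∃p ∃v (J(q) ∨ M(z,q) ∨ ¬J(p) ∨ J(v))

∀z ∃q ∃p ∃v (J(q) ∨ M(z,q) ∨ ¬J(p) ∨ J(v))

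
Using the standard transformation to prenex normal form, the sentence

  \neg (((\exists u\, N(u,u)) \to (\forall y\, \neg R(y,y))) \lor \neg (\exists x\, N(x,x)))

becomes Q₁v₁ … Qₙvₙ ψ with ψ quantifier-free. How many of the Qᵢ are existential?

Rewrite implications/biconditionals: A → B as ¬A ∨ B.
  \neg (\neg (\exists u\, N(u,u)) \lor (\forall y\, \neg R(y,y)) \lor \neg (\exists x\, N(x,x)))
Drive negations inward (¬∀x A ≡ ∃x ¬A, ¬∃x A ≡ ∀x ¬A, De Morgan for ∧/∨):
  (\exists u\, N(u,u)) \land (\exists y\, R(y,y)) \land (\exists x\, N(x,x))
All bound variables are already distinct, so no renaming is needed.
Pull the quantifiers to the front (each side's bound variable is not free in the other side):
  \exists u\, \exists y\, \exists x\, (N(u,u) \land R(y,y) \land N(x,x))
The prefix is \exists u \exists y \exists x: 0 universal, 3 existential.

3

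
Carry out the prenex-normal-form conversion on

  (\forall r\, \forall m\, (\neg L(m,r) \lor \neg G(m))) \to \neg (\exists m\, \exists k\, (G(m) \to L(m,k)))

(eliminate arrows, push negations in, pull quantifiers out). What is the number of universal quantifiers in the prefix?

2

Eliminate → and ↔ using ¬ and ∨.
  \neg (\forall r\, \forall m\, (\neg L(m,r) \lor \neg G(m))) \lor \neg (\exists m\, \exists k\, (\neg G(m) \lor L(m,k)))
Drive negations inward (¬∀x A ≡ ∃x ¬A, ¬∃x A ≡ ∀x ¬A, De Morgan for ∧/∨):
  (\exists r\, \exists m\, (L(m,r) \land G(m))) \lor (\forall m\, \forall k\, (G(m) \land \neg L(m,k)))
Standardize variables apart so no two quantifiers bind the same name: m↦t.
  (\exists r\, \exists m\, (L(m,r) \land G(m))) \lor (\forall t\, \forall k\, (G(t) \land \neg L(t,k)))
Pull the quantifiers to the front (each side's bound variable is not free in the other side):
  \exists r\, \exists m\, \forall t\, \forall k\, (L(m,r) \land G(m) \lor G(t) \land \neg L(t,k))
The prefix is \exists r \exists m \forall t \forall k: 2 universal, 2 existential.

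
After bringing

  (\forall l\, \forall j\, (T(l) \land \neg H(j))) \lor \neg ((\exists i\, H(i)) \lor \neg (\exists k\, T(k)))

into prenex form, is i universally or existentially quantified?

Drive negations inward (¬∀x A ≡ ∃x ¬A, ¬∃x A ≡ ∀x ¬A, De Morgan for ∧/∨):
  (\forall l\, \forall j\, (T(l) \land \neg H(j))) \lor (\forall i\, \neg H(i)) \land (\exists k\, T(k))
All bound variables are already distinct, so no renaming is needed.
Pull the quantifiers to the front (each side's bound variable is not free in the other side):
  \forall l\, \forall j\, \forall i\, \exists k\, (T(l) \land \neg H(j) \lor \neg H(i) \land T(k))
The quantifier \exists i sits under an odd number of negations, so it flips to \forall i.

universal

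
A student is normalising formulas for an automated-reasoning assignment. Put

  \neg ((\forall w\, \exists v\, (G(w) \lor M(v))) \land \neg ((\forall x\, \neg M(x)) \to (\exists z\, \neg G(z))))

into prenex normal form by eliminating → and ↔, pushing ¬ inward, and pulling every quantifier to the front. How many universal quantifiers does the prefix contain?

1

Rewrite implications/biconditionals: A → B as ¬A ∨ B.
  \neg ((\forall w\, \exists v\, (G(w) \lor M(v))) \land \neg (\neg (\forall x\, \neg M(x)) \lor (\exists z\, \neg G(z))))
Push ¬ through the quantifiers and connectives to reach negation normal form:
  (\exists w\, \forall v\, (\neg G(w) \land \neg M(v))) \lor (\exists x\, M(x)) \lor (\exists z\, \neg G(z))
All bound variables are already distinct, so no renaming is needed.
Extract every quantifier outward, since the variables are now distinct and don't occur free across branches:
  \exists w\, \forall v\, \exists x\, \exists z\, (\neg G(w) \land \neg M(v) \lor M(x) \lor \neg G(z))
The prefix is \exists w \forall v \exists x \exists z: 1 universal, 3 existential.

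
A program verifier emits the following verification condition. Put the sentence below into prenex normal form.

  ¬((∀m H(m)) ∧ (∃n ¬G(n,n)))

Drive negations inward (¬∀x A ≡ ∃x ¬A, ¬∃x A ≡ ∀x ¬A, De Morgan for ∧/∨):
  (∃m ¬H(m)) ∨ (∀n G(n,n))
All bound variables are already distinct, so no renaming is needed.
Finally move all quantifiers to the prefix:
  ∃m ∀n (¬H(m) ∨ G(n,n))

∃m ∀n (¬H(m) ∨ G(n,n))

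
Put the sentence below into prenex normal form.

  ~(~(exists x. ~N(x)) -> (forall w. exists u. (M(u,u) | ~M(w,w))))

Rewrite implications/biconditionals: A → B as ¬A ∨ B.
  ~(~~(exists x. ~N(x)) | (forall w. exists u. (M(u,u) | ~M(w,w))))
Push ¬ through the quantifiers and connectives to reach negation normal form:
  (forall x. N(x)) & (exists w. forall u. (~M(u,u) & M(w,w)))
Finally move all quantifiers to the prefix:
  forall x. exists w. forall u. (N(x) & ~M(u,u) & M(w,w))

forall x. exists w. forall u. (N(x) & ~M(u,u) & M(w,w))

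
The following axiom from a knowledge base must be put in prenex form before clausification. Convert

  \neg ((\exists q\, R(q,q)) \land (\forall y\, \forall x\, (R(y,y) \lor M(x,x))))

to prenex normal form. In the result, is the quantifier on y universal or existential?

existential

Push ¬ through the quantifiers and connectives to reach negation normal form:
  (\forall q\, \neg R(q,q)) \lor (\exists y\, \exists x\, (\neg R(y,y) \land \neg M(x,x)))
All bound variables are already distinct, so no renaming is needed.
Pull the quantifiers to the front (each side's bound variable is not free in the other side):
  \forall q\, \exists y\, \exists x\, (\neg R(q,q) \lor \neg R(y,y) \land \neg M(x,x))
The quantifier \forall y sits under an odd number of negations, so it flips to \exists y.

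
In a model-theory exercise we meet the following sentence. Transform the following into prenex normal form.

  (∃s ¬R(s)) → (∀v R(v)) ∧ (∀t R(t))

∀s ∀v ∀t (R(s) ∨ R(v) ∧ R(t))

Eliminate → and ↔ using ¬ and ∨.
  ¬(∃s ¬R(s)) ∨ (∀v R(v)) ∧ (∀t R(t))
Push ¬ through the quantifiers and connectives to reach negation normal form:
  (∀s R(s)) ∨ (∀v R(v)) ∧ (∀t R(t))
Finally move all quantifiers to the prefix:
  ∀s ∀v ∀t (R(s) ∨ R(v) ∧ R(t))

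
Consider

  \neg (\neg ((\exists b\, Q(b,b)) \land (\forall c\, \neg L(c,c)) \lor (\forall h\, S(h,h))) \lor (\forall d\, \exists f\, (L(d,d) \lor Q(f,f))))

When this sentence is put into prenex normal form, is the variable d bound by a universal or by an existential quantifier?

Push ¬ through the quantifiers and connectives to reach negation normal form:
  ((\exists b\, Q(b,b)) \land (\forall c\, \neg L(c,c)) \lor (\forall h\, S(h,h))) \land (\exists d\, \forall f\, (\neg L(d,d) \land \neg Q(f,f)))
All bound variables are already distinct, so no renaming is needed.
Finally move all quantifiers to the prefix:
  \exists b\, \forall c\, \forall h\, \exists d\, \forall f\, ((Q(b,b) \land \neg L(c,c) \lor S(h,h)) \land \neg L(d,d) \land \neg Q(f,f))
The quantifier \forall d sits under an odd number of negations, so it flips to \exists d.

existential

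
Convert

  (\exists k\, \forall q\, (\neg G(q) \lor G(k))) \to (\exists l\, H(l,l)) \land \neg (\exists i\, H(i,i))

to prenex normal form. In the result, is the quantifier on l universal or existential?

Eliminate → and ↔ using ¬ and ∨.
  \neg (\exists k\, \forall q\, (\neg G(q) \lor G(k))) \lor (\exists l\, H(l,l)) \land \neg (\exists i\, H(i,i))
Drive negations inward (¬∀x A ≡ ∃x ¬A, ¬∃x A ≡ ∀x ¬A, De Morgan for ∧/∨):
  (\forall k\, \exists q\, (G(q) \land \neg G(k))) \lor (\exists l\, H(l,l)) \land (\forall i\, \neg H(i,i))
All bound variables are already distinct, so no renaming is needed.
Pull the quantifiers to the front (each side's bound variable is not free in the other side):
  \forall k\, \exists q\, \exists l\, \forall i\, (G(q) \land \neg G(k) \lor H(l,l) \land \neg H(i,i))
The quantifier \exists l sits under an even number of negations (counting the antecedent side of each →), so it remains existential.

existential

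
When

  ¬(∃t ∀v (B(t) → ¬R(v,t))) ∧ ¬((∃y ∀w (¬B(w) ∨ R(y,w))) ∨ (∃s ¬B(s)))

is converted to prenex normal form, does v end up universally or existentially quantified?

existential

Rewrite implications/biconditionals: A → B as ¬A ∨ B.
  ¬(∃t ∀v (¬B(t) ∨ ¬R(v,t))) ∧ ¬((∃y ∀w (¬B(w) ∨ R(y,w))) ∨ (∃s ¬B(s)))
Drive negations inward (¬∀x A ≡ ∃x ¬A, ¬∃x A ≡ ∀x ¬A, De Morgan for ∧/∨):
  (∀t ∃v (B(t) ∧ R(v,t))) ∧ (∀y ∃w (B(w) ∧ ¬R(y,w))) ∧ (∀s B(s))
Finally move all quantifiers to the prefix:
  ∀t ∃v ∀y ∃w ∀s (B(t) ∧ R(v,t) ∧ B(w) ∧ ¬R(y,w) ∧ B(s))
The quantifier ∀v sits under an odd number of negations (counting the antecedent side of each →), so it flips to ∃v.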